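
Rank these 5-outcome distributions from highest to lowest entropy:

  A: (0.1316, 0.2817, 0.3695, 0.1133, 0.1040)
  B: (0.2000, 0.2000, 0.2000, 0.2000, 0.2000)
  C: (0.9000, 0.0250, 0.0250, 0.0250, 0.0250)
B > A > C

Key insight: Entropy is maximized by uniform distributions and minimized by concentrated distributions.

- Uniform distributions have maximum entropy log₂(5) = 2.3219 bits
- The more "peaked" or concentrated a distribution, the lower its entropy

Entropies:
  H(A) = 2.1262 bits
  H(B) = 2.3219 bits
  H(C) = 0.6690 bits

Ranking: B > A > C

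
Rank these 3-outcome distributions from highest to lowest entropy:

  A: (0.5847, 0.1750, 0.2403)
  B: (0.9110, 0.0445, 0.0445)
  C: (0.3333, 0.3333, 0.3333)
C > A > B

Key insight: Entropy is maximized by uniform distributions and minimized by concentrated distributions.

- Uniform distributions have maximum entropy log₂(3) = 1.5850 bits
- The more "peaked" or concentrated a distribution, the lower its entropy

Entropies:
  H(A) = 1.3871 bits
  H(B) = 0.5221 bits
  H(C) = 1.5850 bits

Ranking: C > A > B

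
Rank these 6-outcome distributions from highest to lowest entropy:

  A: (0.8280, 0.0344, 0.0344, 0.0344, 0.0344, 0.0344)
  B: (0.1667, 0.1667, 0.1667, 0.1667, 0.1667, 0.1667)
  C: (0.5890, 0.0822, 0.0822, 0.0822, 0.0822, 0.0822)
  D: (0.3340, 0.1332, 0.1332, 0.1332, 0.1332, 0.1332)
B > D > C > A

Key insight: Entropy is maximized by uniform distributions and minimized by concentrated distributions.

Entropies:
  H(A) = 1.0616 bits
  H(B) = 2.5850 bits
  H(C) = 1.9313 bits
  H(D) = 2.4654 bits

Ranking: B > D > C > A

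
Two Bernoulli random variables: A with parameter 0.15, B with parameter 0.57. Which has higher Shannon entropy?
B

For binary distributions, entropy is maximized at p=0.5 and decreases as p moves toward 0 or 1.

H(A) = H(0.15) = 0.6098 bits
H(B) = H(0.57) = 0.9858 bits

Distribution B (p=0.57) is closer to uniform (p=0.5), so it has higher entropy.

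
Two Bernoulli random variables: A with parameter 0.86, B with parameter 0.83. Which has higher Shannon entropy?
B

For binary distributions, entropy is maximized at p=0.5 and decreases as p moves toward 0 or 1.

H(A) = H(0.86) = 0.5842 bits
H(B) = H(0.83) = 0.6577 bits

Distribution B (p=0.83) is closer to uniform (p=0.5), so it has higher entropy.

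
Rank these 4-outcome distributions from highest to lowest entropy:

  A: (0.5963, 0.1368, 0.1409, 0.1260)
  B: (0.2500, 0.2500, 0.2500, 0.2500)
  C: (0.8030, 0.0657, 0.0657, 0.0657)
B > A > C

Key insight: Entropy is maximized by uniform distributions and minimized by concentrated distributions.

- Uniform distributions have maximum entropy log₂(4) = 2.0000 bits
- The more "peaked" or concentrated a distribution, the lower its entropy

Entropies:
  H(A) = 1.6122 bits
  H(B) = 2.0000 bits
  H(C) = 1.0281 bits

Ranking: B > A > C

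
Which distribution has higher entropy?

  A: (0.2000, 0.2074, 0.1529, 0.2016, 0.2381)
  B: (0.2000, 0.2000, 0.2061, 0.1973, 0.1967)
B

Both distributions are close to uniform, making this a harder comparison.

H(A) = 2.3081 bits
H(B) = 2.3217 bits

The distribution closer to uniform has higher entropy.
Answer: B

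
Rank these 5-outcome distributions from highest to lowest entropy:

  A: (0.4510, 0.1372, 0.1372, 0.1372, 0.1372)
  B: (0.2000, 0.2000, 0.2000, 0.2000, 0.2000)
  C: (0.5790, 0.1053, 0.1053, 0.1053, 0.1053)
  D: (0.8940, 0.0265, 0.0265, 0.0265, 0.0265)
B > A > C > D

Key insight: Entropy is maximized by uniform distributions and minimized by concentrated distributions.

Entropies:
  H(A) = 2.0911 bits
  H(B) = 2.3219 bits
  H(C) = 1.8239 bits
  H(D) = 0.6997 bits

Ranking: B > A > C > D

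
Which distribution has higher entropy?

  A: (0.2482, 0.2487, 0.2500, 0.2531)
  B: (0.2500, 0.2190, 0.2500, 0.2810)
A

Both distributions are close to uniform, making this a harder comparison.

H(A) = 2.0000 bits
H(B) = 1.9944 bits

The distribution closer to uniform has higher entropy.
Answer: A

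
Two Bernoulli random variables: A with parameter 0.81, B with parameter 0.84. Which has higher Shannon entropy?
A

For binary distributions, entropy is maximized at p=0.5 and decreases as p moves toward 0 or 1.

H(A) = H(0.81) = 0.7015 bits
H(B) = H(0.84) = 0.6343 bits

Distribution A (p=0.81) is closer to uniform (p=0.5), so it has higher entropy.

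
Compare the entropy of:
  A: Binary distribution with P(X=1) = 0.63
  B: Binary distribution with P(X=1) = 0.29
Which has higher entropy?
A

For binary distributions, entropy is maximized at p=0.5 and decreases as p moves toward 0 or 1.

H(A) = H(0.63) = 0.9507 bits
H(B) = H(0.29) = 0.8687 bits

Distribution A (p=0.63) is closer to uniform (p=0.5), so it has higher entropy.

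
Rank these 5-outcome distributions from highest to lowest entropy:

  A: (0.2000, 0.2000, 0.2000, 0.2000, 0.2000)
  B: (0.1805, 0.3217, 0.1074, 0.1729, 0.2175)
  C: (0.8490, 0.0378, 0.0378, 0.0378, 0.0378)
A > B > C

Key insight: Entropy is maximized by uniform distributions and minimized by concentrated distributions.

- Uniform distributions have maximum entropy log₂(5) = 2.3219 bits
- The more "peaked" or concentrated a distribution, the lower its entropy

Entropies:
  H(A) = 2.3219 bits
  H(B) = 2.2345 bits
  H(C) = 0.9143 bits

Ranking: A > B > C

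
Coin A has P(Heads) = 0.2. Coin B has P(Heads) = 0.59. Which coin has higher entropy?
B

For binary distributions, entropy is maximized at p=0.5 and decreases as p moves toward 0 or 1.

H(A) = H(0.2) = 0.7219 bits
H(B) = H(0.59) = 0.9765 bits

Distribution B (p=0.59) is closer to uniform (p=0.5), so it has higher entropy.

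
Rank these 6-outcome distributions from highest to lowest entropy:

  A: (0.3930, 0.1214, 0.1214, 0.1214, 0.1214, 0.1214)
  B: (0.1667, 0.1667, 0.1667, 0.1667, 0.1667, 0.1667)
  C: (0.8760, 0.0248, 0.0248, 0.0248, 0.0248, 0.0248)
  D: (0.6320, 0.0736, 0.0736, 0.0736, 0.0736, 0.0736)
B > A > D > C

Key insight: Entropy is maximized by uniform distributions and minimized by concentrated distributions.

Entropies:
  H(A) = 2.3761 bits
  H(B) = 2.5850 bits
  H(C) = 0.8287 bits
  H(D) = 1.8036 bits

Ranking: B > A > D > C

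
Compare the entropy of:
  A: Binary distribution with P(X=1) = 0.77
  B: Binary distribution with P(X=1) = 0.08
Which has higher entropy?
A

For binary distributions, entropy is maximized at p=0.5 and decreases as p moves toward 0 or 1.

H(A) = H(0.77) = 0.7780 bits
H(B) = H(0.08) = 0.4022 bits

Distribution A (p=0.77) is closer to uniform (p=0.5), so it has higher entropy.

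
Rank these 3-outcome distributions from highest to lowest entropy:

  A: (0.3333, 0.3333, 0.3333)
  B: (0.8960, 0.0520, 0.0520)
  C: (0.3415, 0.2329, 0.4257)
A > C > B

Key insight: Entropy is maximized by uniform distributions and minimized by concentrated distributions.

- Uniform distributions have maximum entropy log₂(3) = 1.5850 bits
- The more "peaked" or concentrated a distribution, the lower its entropy

Entropies:
  H(A) = 1.5850 bits
  H(B) = 0.5855 bits
  H(C) = 1.5434 bits

Ranking: A > C > B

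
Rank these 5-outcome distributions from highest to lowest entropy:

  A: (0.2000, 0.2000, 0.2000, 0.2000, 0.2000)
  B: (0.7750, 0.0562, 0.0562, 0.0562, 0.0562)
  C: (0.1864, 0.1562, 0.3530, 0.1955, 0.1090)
A > C > B

Key insight: Entropy is maximized by uniform distributions and minimized by concentrated distributions.

- Uniform distributions have maximum entropy log₂(5) = 2.3219 bits
- The more "peaked" or concentrated a distribution, the lower its entropy

Entropies:
  H(A) = 2.3219 bits
  H(B) = 1.2192 bits
  H(C) = 2.2092 bits

Ranking: A > C > B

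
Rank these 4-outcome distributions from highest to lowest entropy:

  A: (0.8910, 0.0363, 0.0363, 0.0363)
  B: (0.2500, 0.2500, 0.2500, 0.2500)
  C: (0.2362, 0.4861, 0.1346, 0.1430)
B > C > A

Key insight: Entropy is maximized by uniform distributions and minimized by concentrated distributions.

- Uniform distributions have maximum entropy log₂(4) = 2.0000 bits
- The more "peaked" or concentrated a distribution, the lower its entropy

Entropies:
  H(A) = 0.6697 bits
  H(B) = 2.0000 bits
  H(C) = 1.7883 bits

Ranking: B > C > A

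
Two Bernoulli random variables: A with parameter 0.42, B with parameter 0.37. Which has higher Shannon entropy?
A

For binary distributions, entropy is maximized at p=0.5 and decreases as p moves toward 0 or 1.

H(A) = H(0.42) = 0.9815 bits
H(B) = H(0.37) = 0.9507 bits

Distribution A (p=0.42) is closer to uniform (p=0.5), so it has higher entropy.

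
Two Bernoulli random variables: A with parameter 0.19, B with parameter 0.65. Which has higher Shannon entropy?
B

For binary distributions, entropy is maximized at p=0.5 and decreases as p moves toward 0 or 1.

H(A) = H(0.19) = 0.7015 bits
H(B) = H(0.65) = 0.9341 bits

Distribution B (p=0.65) is closer to uniform (p=0.5), so it has higher entropy.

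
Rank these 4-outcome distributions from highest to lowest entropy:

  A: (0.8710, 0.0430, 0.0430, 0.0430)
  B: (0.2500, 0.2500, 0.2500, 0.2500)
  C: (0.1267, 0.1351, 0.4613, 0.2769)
B > C > A

Key insight: Entropy is maximized by uniform distributions and minimized by concentrated distributions.

- Uniform distributions have maximum entropy log₂(4) = 2.0000 bits
- The more "peaked" or concentrated a distribution, the lower its entropy

Entropies:
  H(A) = 0.7591 bits
  H(B) = 2.0000 bits
  H(C) = 1.7957 bits

Ranking: B > C > A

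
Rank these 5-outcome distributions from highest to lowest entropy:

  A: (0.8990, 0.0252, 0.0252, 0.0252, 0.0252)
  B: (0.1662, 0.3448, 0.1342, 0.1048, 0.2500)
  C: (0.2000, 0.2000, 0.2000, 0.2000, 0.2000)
C > B > A

Key insight: Entropy is maximized by uniform distributions and minimized by concentrated distributions.

- Uniform distributions have maximum entropy log₂(5) = 2.3219 bits
- The more "peaked" or concentrated a distribution, the lower its entropy

Entropies:
  H(A) = 0.6742 bits
  H(B) = 2.1899 bits
  H(C) = 2.3219 bits

Ranking: C > B > A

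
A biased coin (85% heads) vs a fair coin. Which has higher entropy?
Fair coin

The fair coin is uniform (p=0.5), maximizing binary entropy at 1 bit. The biased coin has H(0.85) ≈ 0.610 bits — its outcome is more predictable, so its entropy is lower.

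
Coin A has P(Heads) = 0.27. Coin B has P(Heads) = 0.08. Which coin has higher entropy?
A

For binary distributions, entropy is maximized at p=0.5 and decreases as p moves toward 0 or 1.

H(A) = H(0.27) = 0.8415 bits
H(B) = H(0.08) = 0.4022 bits

Distribution A (p=0.27) is closer to uniform (p=0.5), so it has higher entropy.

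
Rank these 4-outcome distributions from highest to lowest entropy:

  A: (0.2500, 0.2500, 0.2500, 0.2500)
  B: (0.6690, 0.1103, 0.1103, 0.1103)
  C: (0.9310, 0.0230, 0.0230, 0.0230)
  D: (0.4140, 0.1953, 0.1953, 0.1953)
A > D > B > C

Key insight: Entropy is maximized by uniform distributions and minimized by concentrated distributions.

Entropies:
  H(A) = 2.0000 bits
  H(B) = 1.4406 bits
  H(C) = 0.4715 bits
  H(D) = 1.9073 bits

Ranking: A > D > B > C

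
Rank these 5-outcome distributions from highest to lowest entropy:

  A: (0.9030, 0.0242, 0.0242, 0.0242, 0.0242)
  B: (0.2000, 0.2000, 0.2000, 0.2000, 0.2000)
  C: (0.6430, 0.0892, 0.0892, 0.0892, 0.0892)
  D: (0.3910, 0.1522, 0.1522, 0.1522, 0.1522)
B > D > C > A

Key insight: Entropy is maximized by uniform distributions and minimized by concentrated distributions.

Entropies:
  H(A) = 0.6534 bits
  H(B) = 2.3219 bits
  H(C) = 1.6542 bits
  H(D) = 2.1834 bits

Ranking: B > D > C > A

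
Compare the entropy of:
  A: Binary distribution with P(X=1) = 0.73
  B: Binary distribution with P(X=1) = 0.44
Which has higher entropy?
B

For binary distributions, entropy is maximized at p=0.5 and decreases as p moves toward 0 or 1.

H(A) = H(0.73) = 0.8415 bits
H(B) = H(0.44) = 0.9896 bits

Distribution B (p=0.44) is closer to uniform (p=0.5), so it has higher entropy.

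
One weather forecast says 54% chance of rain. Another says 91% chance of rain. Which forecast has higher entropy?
54% forecast

Treat each forecast as a Bernoulli distribution. Binary entropy is maximized at p=0.5 and falls off symmetrically toward 0 or 1. The 54% forecast is closer to 50%, so it is more uncertain. H(54%) ≈ 0.995 bits, H(91%) ≈ 0.436 bits.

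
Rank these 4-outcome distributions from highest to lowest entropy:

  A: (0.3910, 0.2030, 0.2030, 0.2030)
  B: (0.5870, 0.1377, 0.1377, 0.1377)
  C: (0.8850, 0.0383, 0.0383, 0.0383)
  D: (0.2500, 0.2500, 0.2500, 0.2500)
D > A > B > C

Key insight: Entropy is maximized by uniform distributions and minimized by concentrated distributions.

Entropies:
  H(A) = 1.9307 bits
  H(B) = 1.6326 bits
  H(C) = 0.6971 bits
  H(D) = 2.0000 bits

Ranking: D > A > B > C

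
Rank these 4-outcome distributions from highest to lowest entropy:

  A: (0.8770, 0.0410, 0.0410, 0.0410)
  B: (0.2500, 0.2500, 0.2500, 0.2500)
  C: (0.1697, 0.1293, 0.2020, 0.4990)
B > C > A

Key insight: Entropy is maximized by uniform distributions and minimized by concentrated distributions.

- Uniform distributions have maximum entropy log₂(4) = 2.0000 bits
- The more "peaked" or concentrated a distribution, the lower its entropy

Entropies:
  H(A) = 0.7329 bits
  H(B) = 2.0000 bits
  H(C) = 1.7824 bits

Ranking: B > C > A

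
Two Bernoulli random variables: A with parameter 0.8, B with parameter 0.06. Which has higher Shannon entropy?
A

For binary distributions, entropy is maximized at p=0.5 and decreases as p moves toward 0 or 1.

H(A) = H(0.8) = 0.7219 bits
H(B) = H(0.06) = 0.3274 bits

Distribution A (p=0.8) is closer to uniform (p=0.5), so it has higher entropy.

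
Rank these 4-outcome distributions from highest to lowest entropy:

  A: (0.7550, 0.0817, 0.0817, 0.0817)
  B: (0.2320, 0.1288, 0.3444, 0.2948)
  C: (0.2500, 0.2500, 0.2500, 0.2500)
C > B > A

Key insight: Entropy is maximized by uniform distributions and minimized by concentrated distributions.

- Uniform distributions have maximum entropy log₂(4) = 2.0000 bits
- The more "peaked" or concentrated a distribution, the lower its entropy

Entropies:
  H(A) = 1.1916 bits
  H(B) = 1.9190 bits
  H(C) = 2.0000 bits

Ranking: C > B > A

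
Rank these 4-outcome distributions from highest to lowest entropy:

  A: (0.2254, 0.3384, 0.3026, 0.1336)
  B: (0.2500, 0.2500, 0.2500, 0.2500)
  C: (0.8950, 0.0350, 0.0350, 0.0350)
B > A > C

Key insight: Entropy is maximized by uniform distributions and minimized by concentrated distributions.

- Uniform distributions have maximum entropy log₂(4) = 2.0000 bits
- The more "peaked" or concentrated a distribution, the lower its entropy

Entropies:
  H(A) = 1.9233 bits
  H(B) = 2.0000 bits
  H(C) = 0.6511 bits

Ranking: B > A > C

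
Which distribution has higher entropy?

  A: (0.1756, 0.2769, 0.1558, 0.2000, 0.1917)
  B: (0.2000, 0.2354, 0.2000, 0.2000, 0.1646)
B

Both distributions are close to uniform, making this a harder comparison.

H(A) = 2.2928 bits
H(B) = 2.3128 bits

The distribution closer to uniform has higher entropy.
Answer: B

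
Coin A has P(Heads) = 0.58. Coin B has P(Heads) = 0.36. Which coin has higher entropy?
A

For binary distributions, entropy is maximized at p=0.5 and decreases as p moves toward 0 or 1.

H(A) = H(0.58) = 0.9815 bits
H(B) = H(0.36) = 0.9427 bits

Distribution A (p=0.58) is closer to uniform (p=0.5), so it has higher entropy.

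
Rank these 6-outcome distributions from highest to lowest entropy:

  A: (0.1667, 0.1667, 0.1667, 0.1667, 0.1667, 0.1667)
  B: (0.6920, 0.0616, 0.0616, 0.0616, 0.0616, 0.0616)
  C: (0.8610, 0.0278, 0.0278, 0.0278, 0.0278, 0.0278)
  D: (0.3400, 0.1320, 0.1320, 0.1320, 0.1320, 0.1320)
A > D > B > C

Key insight: Entropy is maximized by uniform distributions and minimized by concentrated distributions.

Entropies:
  H(A) = 2.5850 bits
  H(B) = 1.6060 bits
  H(C) = 0.9044 bits
  H(D) = 2.4573 bits

Ranking: A > D > B > C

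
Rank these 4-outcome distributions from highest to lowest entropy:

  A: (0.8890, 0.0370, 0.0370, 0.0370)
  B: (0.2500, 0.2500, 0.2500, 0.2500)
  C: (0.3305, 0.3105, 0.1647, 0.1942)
B > C > A

Key insight: Entropy is maximized by uniform distributions and minimized by concentrated distributions.

- Uniform distributions have maximum entropy log₂(4) = 2.0000 bits
- The more "peaked" or concentrated a distribution, the lower its entropy

Entropies:
  H(A) = 0.6789 bits
  H(B) = 2.0000 bits
  H(C) = 1.9396 bits

Ranking: B > C > A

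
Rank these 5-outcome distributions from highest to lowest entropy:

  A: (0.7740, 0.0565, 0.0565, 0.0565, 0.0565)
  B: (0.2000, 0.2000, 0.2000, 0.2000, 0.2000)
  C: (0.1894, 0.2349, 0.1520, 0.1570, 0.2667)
B > C > A

Key insight: Entropy is maximized by uniform distributions and minimized by concentrated distributions.

- Uniform distributions have maximum entropy log₂(5) = 2.3219 bits
- The more "peaked" or concentrated a distribution, the lower its entropy

Entropies:
  H(A) = 1.2230 bits
  H(B) = 2.3219 bits
  H(C) = 2.2866 bits

Ranking: B > C > A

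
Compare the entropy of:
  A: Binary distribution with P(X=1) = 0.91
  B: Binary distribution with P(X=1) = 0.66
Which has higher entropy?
B

For binary distributions, entropy is maximized at p=0.5 and decreases as p moves toward 0 or 1.

H(A) = H(0.91) = 0.4365 bits
H(B) = H(0.66) = 0.9248 bits

Distribution B (p=0.66) is closer to uniform (p=0.5), so it has higher entropy.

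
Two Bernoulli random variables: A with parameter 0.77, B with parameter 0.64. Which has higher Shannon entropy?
B

For binary distributions, entropy is maximized at p=0.5 and decreases as p moves toward 0 or 1.

H(A) = H(0.77) = 0.7780 bits
H(B) = H(0.64) = 0.9427 bits

Distribution B (p=0.64) is closer to uniform (p=0.5), so it has higher entropy.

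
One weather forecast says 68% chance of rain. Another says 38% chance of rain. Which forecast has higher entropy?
38% forecast

Treat each forecast as a Bernoulli distribution. Binary entropy is maximized at p=0.5 and falls off symmetrically toward 0 or 1. The 38% forecast is closer to 50%, so it is more uncertain. H(68%) ≈ 0.904 bits, H(38%) ≈ 0.958 bits.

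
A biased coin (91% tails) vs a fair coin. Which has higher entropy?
Fair coin

The fair coin is uniform (p=0.5), maximizing binary entropy at 1 bit. The biased coin has H(0.91) ≈ 0.436 bits — its outcome is more predictable, so its entropy is lower.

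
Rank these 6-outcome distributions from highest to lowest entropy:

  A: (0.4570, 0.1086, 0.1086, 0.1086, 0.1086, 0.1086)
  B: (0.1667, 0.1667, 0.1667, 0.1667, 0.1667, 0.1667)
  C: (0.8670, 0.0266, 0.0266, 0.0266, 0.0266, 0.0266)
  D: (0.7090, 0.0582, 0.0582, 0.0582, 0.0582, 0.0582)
B > A > D > C

Key insight: Entropy is maximized by uniform distributions and minimized by concentrated distributions.

Entropies:
  H(A) = 2.2555 bits
  H(B) = 2.5850 bits
  H(C) = 0.8744 bits
  H(D) = 1.5457 bits

Ranking: B > A > D > C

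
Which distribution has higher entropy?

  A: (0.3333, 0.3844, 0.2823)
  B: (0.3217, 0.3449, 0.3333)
B

Both distributions are close to uniform, making this a harder comparison.

H(A) = 1.5736 bits
H(B) = 1.5844 bits

The distribution closer to uniform has higher entropy.
Answer: B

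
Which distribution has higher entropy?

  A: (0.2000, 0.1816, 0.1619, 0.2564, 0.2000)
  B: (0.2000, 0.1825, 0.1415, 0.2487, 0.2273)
A

Both distributions are close to uniform, making this a harder comparison.

H(A) = 2.3045 bits
H(B) = 2.2965 bits

The distribution closer to uniform has higher entropy.
Answer: A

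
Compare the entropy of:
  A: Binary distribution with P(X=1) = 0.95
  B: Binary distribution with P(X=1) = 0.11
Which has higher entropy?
B

For binary distributions, entropy is maximized at p=0.5 and decreases as p moves toward 0 or 1.

H(A) = H(0.95) = 0.2864 bits
H(B) = H(0.11) = 0.4999 bits

Distribution B (p=0.11) is closer to uniform (p=0.5), so it has higher entropy.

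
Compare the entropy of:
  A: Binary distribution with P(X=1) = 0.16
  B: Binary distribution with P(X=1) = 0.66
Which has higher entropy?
B

For binary distributions, entropy is maximized at p=0.5 and decreases as p moves toward 0 or 1.

H(A) = H(0.16) = 0.6343 bits
H(B) = H(0.66) = 0.9248 bits

Distribution B (p=0.66) is closer to uniform (p=0.5), so it has higher entropy.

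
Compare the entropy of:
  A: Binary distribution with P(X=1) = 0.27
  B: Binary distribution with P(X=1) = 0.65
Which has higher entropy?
B

For binary distributions, entropy is maximized at p=0.5 and decreases as p moves toward 0 or 1.

H(A) = H(0.27) = 0.8415 bits
H(B) = H(0.65) = 0.9341 bits

Distribution B (p=0.65) is closer to uniform (p=0.5), so it has higher entropy.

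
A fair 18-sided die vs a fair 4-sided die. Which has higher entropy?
18-sided die

Both are uniform distributions; for uniform over n outcomes, H = log₂(n). H(18-sided) = log₂(18) = 4.170 bits and H(4-sided) = log₂(4) = 2.000 bits. More outcomes in a uniform distribution means higher entropy.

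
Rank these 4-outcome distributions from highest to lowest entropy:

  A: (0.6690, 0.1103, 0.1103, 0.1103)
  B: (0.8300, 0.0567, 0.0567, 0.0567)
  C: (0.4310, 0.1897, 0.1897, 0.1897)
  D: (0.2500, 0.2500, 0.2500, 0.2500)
D > C > A > B

Key insight: Entropy is maximized by uniform distributions and minimized by concentrated distributions.

Entropies:
  H(A) = 1.4406 bits
  H(B) = 0.9271 bits
  H(C) = 1.8881 bits
  H(D) = 2.0000 bits

Ranking: D > C > A > B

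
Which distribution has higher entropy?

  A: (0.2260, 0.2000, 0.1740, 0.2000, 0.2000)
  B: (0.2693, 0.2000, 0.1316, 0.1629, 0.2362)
A

Both distributions are close to uniform, making this a harder comparison.

H(A) = 2.3170 bits
H(B) = 2.2773 bits

The distribution closer to uniform has higher entropy.
Answer: A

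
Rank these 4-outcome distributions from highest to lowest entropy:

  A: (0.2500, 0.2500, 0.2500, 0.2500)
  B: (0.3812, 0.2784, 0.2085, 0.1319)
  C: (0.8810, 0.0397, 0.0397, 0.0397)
A > B > C

Key insight: Entropy is maximized by uniform distributions and minimized by concentrated distributions.

- Uniform distributions have maximum entropy log₂(4) = 2.0000 bits
- The more "peaked" or concentrated a distribution, the lower its entropy

Entropies:
  H(A) = 2.0000 bits
  H(B) = 1.9010 bits
  H(C) = 0.7151 bits

Ranking: A > B > C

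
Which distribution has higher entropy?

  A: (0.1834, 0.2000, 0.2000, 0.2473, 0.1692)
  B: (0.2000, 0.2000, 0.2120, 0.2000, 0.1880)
B

Both distributions are close to uniform, making this a harder comparison.

H(A) = 2.3098 bits
H(B) = 2.3209 bits

The distribution closer to uniform has higher entropy.
Answer: B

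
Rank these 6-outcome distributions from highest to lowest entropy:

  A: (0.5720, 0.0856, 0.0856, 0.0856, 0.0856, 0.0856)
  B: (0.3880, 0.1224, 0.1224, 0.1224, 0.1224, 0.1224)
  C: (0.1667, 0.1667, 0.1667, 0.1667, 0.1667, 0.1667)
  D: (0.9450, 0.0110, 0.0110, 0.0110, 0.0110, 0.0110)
C > B > A > D

Key insight: Entropy is maximized by uniform distributions and minimized by concentrated distributions.

Entropies:
  H(A) = 1.9788 bits
  H(B) = 2.3845 bits
  H(C) = 2.5850 bits
  H(D) = 0.4350 bits

Ranking: C > B > A > D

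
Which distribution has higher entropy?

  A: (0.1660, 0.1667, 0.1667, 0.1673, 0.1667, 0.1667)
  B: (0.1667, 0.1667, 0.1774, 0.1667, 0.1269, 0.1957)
A

Both distributions are close to uniform, making this a harder comparison.

H(A) = 2.5850 bits
H(B) = 2.5735 bits

The distribution closer to uniform has higher entropy.
Answer: A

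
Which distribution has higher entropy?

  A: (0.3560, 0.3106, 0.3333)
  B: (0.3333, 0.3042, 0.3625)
A

Both distributions are close to uniform, making this a harder comparison.

H(A) = 1.5827 bits
H(B) = 1.5813 bits

The distribution closer to uniform has higher entropy.
Answer: A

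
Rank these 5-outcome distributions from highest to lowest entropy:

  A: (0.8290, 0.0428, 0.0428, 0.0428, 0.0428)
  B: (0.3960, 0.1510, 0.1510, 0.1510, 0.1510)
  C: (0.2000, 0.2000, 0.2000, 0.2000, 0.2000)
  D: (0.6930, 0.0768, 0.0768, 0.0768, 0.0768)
C > B > D > A

Key insight: Entropy is maximized by uniform distributions and minimized by concentrated distributions.

Entropies:
  H(A) = 1.0020 bits
  H(B) = 2.1766 bits
  H(C) = 2.3219 bits
  H(D) = 1.5037 bits

Ranking: C > B > D > A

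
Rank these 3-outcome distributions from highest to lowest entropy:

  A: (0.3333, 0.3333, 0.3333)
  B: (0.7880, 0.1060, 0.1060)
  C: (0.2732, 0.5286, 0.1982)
A > C > B

Key insight: Entropy is maximized by uniform distributions and minimized by concentrated distributions.

- Uniform distributions have maximum entropy log₂(3) = 1.5850 bits
- The more "peaked" or concentrated a distribution, the lower its entropy

Entropies:
  H(A) = 1.5850 bits
  H(B) = 0.9573 bits
  H(C) = 1.4603 bits

Ranking: A > C > B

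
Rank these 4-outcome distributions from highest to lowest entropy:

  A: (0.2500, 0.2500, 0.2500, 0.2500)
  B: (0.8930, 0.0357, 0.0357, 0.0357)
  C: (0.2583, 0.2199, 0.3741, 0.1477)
A > C > B

Key insight: Entropy is maximized by uniform distributions and minimized by concentrated distributions.

- Uniform distributions have maximum entropy log₂(4) = 2.0000 bits
- The more "peaked" or concentrated a distribution, the lower its entropy

Entropies:
  H(A) = 2.0000 bits
  H(B) = 0.6604 bits
  H(C) = 1.9231 bits

Ranking: A > C > B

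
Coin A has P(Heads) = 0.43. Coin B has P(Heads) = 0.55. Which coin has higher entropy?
B

For binary distributions, entropy is maximized at p=0.5 and decreases as p moves toward 0 or 1.

H(A) = H(0.43) = 0.9858 bits
H(B) = H(0.55) = 0.9928 bits

Distribution B (p=0.55) is closer to uniform (p=0.5), so it has higher entropy.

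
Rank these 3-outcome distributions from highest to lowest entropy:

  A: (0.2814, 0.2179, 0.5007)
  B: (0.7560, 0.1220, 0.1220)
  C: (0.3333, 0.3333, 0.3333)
C > A > B

Key insight: Entropy is maximized by uniform distributions and minimized by concentrated distributions.

- Uniform distributions have maximum entropy log₂(3) = 1.5850 bits
- The more "peaked" or concentrated a distribution, the lower its entropy

Entropies:
  H(A) = 1.4935 bits
  H(B) = 1.0456 bits
  H(C) = 1.5850 bits

Ranking: C > A > B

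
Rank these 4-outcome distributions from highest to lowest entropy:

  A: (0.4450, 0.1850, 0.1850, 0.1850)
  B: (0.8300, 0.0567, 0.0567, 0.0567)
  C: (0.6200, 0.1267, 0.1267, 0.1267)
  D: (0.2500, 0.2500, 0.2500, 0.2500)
D > A > C > B

Key insight: Entropy is maximized by uniform distributions and minimized by concentrated distributions.

Entropies:
  H(A) = 1.8709 bits
  H(B) = 0.9271 bits
  H(C) = 1.5603 bits
  H(D) = 2.0000 bits

Ranking: D > A > C > B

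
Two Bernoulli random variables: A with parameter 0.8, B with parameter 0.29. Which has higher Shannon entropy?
B

For binary distributions, entropy is maximized at p=0.5 and decreases as p moves toward 0 or 1.

H(A) = H(0.8) = 0.7219 bits
H(B) = H(0.29) = 0.8687 bits

Distribution B (p=0.29) is closer to uniform (p=0.5), so it has higher entropy.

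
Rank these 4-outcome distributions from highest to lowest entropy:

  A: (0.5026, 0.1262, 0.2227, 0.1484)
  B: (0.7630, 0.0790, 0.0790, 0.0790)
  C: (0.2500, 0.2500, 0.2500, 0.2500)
C > A > B

Key insight: Entropy is maximized by uniform distributions and minimized by concentrated distributions.

- Uniform distributions have maximum entropy log₂(4) = 2.0000 bits
- The more "peaked" or concentrated a distribution, the lower its entropy

Entropies:
  H(A) = 1.7668 bits
  H(B) = 1.1657 bits
  H(C) = 2.0000 bits

Ranking: C > A > B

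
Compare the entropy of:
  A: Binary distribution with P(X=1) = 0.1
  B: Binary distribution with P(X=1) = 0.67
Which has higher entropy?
B

For binary distributions, entropy is maximized at p=0.5 and decreases as p moves toward 0 or 1.

H(A) = H(0.1) = 0.4690 bits
H(B) = H(0.67) = 0.9149 bits

Distribution B (p=0.67) is closer to uniform (p=0.5), so it has higher entropy.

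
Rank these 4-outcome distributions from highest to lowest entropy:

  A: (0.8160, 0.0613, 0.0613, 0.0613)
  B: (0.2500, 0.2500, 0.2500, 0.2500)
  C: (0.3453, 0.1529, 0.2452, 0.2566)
B > C > A

Key insight: Entropy is maximized by uniform distributions and minimized by concentrated distributions.

- Uniform distributions have maximum entropy log₂(4) = 2.0000 bits
- The more "peaked" or concentrated a distribution, the lower its entropy

Entropies:
  H(A) = 0.9804 bits
  H(B) = 2.0000 bits
  H(C) = 1.9447 bits

Ranking: B > C > A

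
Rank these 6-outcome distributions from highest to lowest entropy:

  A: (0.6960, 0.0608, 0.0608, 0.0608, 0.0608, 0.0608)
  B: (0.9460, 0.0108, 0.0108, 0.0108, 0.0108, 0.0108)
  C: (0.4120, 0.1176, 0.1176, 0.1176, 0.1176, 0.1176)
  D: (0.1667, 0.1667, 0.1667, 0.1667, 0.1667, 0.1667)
D > C > A > B

Key insight: Entropy is maximized by uniform distributions and minimized by concentrated distributions.

Entropies:
  H(A) = 1.5920 bits
  H(B) = 0.4285 bits
  H(C) = 2.3428 bits
  H(D) = 2.5850 bits

Ranking: D > C > A > B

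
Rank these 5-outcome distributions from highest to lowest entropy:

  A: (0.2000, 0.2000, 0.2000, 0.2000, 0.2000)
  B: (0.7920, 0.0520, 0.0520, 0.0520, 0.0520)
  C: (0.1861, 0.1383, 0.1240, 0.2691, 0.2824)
A > C > B

Key insight: Entropy is maximized by uniform distributions and minimized by concentrated distributions.

- Uniform distributions have maximum entropy log₂(5) = 2.3219 bits
- The more "peaked" or concentrated a distribution, the lower its entropy

Entropies:
  H(A) = 2.3219 bits
  H(B) = 1.1536 bits
  H(C) = 2.2444 bits

Ranking: A > C > B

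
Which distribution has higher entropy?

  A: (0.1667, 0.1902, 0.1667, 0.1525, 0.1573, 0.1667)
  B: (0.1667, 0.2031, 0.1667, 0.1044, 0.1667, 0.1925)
A

Both distributions are close to uniform, making this a harder comparison.

H(A) = 2.5814 bits
H(B) = 2.5574 bits

The distribution closer to uniform has higher entropy.
Answer: A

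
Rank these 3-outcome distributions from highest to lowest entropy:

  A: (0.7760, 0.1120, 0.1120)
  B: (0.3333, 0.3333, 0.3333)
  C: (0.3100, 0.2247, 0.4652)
B > C > A

Key insight: Entropy is maximized by uniform distributions and minimized by concentrated distributions.

- Uniform distributions have maximum entropy log₂(3) = 1.5850 bits
- The more "peaked" or concentrated a distribution, the lower its entropy

Entropies:
  H(A) = 0.9914 bits
  H(B) = 1.5850 bits
  H(C) = 1.5214 bits

Ranking: B > C > A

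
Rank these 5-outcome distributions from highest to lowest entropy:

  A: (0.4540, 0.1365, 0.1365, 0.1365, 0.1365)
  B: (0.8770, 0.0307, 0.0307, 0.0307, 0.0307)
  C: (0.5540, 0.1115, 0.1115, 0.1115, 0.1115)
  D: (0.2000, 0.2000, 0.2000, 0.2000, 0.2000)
D > A > C > B

Key insight: Entropy is maximized by uniform distributions and minimized by concentrated distributions.

Entropies:
  H(A) = 2.0859 bits
  H(B) = 0.7839 bits
  H(C) = 1.8836 bits
  H(D) = 2.3219 bits

Ranking: D > A > C > B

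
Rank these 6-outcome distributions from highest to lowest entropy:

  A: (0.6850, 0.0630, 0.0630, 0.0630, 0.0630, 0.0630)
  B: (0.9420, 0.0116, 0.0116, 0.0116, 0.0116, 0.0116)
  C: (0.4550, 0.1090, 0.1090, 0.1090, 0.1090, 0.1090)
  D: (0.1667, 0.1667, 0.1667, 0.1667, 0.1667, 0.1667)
D > C > A > B

Key insight: Entropy is maximized by uniform distributions and minimized by concentrated distributions.

Entropies:
  H(A) = 1.6303 bits
  H(B) = 0.4541 bits
  H(C) = 2.2596 bits
  H(D) = 2.5850 bits

Ranking: D > C > A > B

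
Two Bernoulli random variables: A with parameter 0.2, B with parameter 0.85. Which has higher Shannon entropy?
A

For binary distributions, entropy is maximized at p=0.5 and decreases as p moves toward 0 or 1.

H(A) = H(0.2) = 0.7219 bits
H(B) = H(0.85) = 0.6098 bits

Distribution A (p=0.2) is closer to uniform (p=0.5), so it has higher entropy.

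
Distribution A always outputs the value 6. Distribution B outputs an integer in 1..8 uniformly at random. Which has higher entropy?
B

A is deterministic, so H(A) = 0. B is uniform over 8 outcomes, so H(B) = log₂(8) = 3.000 bits. Any distribution with genuine randomness has higher entropy than a deterministic one.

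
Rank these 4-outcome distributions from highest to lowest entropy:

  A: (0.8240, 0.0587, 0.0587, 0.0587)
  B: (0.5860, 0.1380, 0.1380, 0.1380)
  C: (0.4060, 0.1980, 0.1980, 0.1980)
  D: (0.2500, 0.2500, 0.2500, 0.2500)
D > C > B > A

Key insight: Entropy is maximized by uniform distributions and minimized by concentrated distributions.

Entropies:
  H(A) = 0.9502 bits
  H(B) = 1.6347 bits
  H(C) = 1.9158 bits
  H(D) = 2.0000 bits

Ranking: D > C > B > A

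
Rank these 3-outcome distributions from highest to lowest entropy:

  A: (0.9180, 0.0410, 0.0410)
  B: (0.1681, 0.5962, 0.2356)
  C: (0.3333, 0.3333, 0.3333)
C > B > A

Key insight: Entropy is maximized by uniform distributions and minimized by concentrated distributions.

- Uniform distributions have maximum entropy log₂(3) = 1.5850 bits
- The more "peaked" or concentrated a distribution, the lower its entropy

Entropies:
  H(A) = 0.4912 bits
  H(B) = 1.3687 bits
  H(C) = 1.5850 bits

Ranking: C > B > A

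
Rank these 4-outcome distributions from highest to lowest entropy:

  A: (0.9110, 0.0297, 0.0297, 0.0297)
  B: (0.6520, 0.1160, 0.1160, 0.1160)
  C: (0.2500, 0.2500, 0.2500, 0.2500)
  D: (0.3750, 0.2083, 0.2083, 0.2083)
C > D > B > A

Key insight: Entropy is maximized by uniform distributions and minimized by concentrated distributions.

Entropies:
  H(A) = 0.5742 bits
  H(B) = 1.4838 bits
  H(C) = 2.0000 bits
  H(D) = 1.9450 bits

Ranking: C > D > B > A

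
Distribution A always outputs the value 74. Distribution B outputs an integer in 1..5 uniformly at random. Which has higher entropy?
B

A is deterministic, so H(A) = 0. B is uniform over 5 outcomes, so H(B) = log₂(5) = 2.322 bits. Any distribution with genuine randomness has higher entropy than a deterministic one.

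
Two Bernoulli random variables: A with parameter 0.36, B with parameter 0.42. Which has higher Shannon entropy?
B

For binary distributions, entropy is maximized at p=0.5 and decreases as p moves toward 0 or 1.

H(A) = H(0.36) = 0.9427 bits
H(B) = H(0.42) = 0.9815 bits

Distribution B (p=0.42) is closer to uniform (p=0.5), so it has higher entropy.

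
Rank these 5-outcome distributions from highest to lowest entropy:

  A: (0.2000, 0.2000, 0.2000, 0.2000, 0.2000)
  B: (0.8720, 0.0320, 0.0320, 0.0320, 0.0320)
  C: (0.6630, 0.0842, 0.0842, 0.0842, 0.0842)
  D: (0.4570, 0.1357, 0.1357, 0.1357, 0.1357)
A > D > C > B

Key insight: Entropy is maximized by uniform distributions and minimized by concentrated distributions.

Entropies:
  H(A) = 2.3219 bits
  H(B) = 0.8079 bits
  H(C) = 1.5959 bits
  H(D) = 2.0807 bits

Ranking: A > D > C > B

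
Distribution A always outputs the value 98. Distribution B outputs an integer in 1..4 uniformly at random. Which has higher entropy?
B

A is deterministic, so H(A) = 0. B is uniform over 4 outcomes, so H(B) = log₂(4) = 2.000 bits. Any distribution with genuine randomness has higher entropy than a deterministic one.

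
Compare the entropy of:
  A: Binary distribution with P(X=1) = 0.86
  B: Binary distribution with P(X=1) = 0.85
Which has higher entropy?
B

For binary distributions, entropy is maximized at p=0.5 and decreases as p moves toward 0 or 1.

H(A) = H(0.86) = 0.5842 bits
H(B) = H(0.85) = 0.6098 bits

Distribution B (p=0.85) is closer to uniform (p=0.5), so it has higher entropy.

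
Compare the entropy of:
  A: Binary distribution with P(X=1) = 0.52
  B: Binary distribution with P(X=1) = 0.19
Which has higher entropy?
A

For binary distributions, entropy is maximized at p=0.5 and decreases as p moves toward 0 or 1.

H(A) = H(0.52) = 0.9988 bits
H(B) = H(0.19) = 0.7015 bits

Distribution A (p=0.52) is closer to uniform (p=0.5), so it has higher entropy.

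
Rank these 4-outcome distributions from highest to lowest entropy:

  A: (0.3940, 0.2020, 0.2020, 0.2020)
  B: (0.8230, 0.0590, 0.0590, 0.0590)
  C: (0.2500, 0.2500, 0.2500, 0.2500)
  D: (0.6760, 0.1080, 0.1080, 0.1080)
C > A > D > B

Key insight: Entropy is maximized by uniform distributions and minimized by concentrated distributions.

Entropies:
  H(A) = 1.9278 bits
  H(B) = 0.9540 bits
  H(C) = 2.0000 bits
  H(D) = 1.4222 bits

Ranking: C > A > D > B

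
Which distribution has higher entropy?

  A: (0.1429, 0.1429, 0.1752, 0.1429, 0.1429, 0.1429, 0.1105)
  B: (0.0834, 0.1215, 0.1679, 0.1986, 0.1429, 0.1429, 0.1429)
A

Both distributions are close to uniform, making this a harder comparison.

H(A) = 2.7967 bits
H(B) = 2.7670 bits

The distribution closer to uniform has higher entropy.
Answer: A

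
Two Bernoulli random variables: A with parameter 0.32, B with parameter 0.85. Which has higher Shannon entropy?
A

For binary distributions, entropy is maximized at p=0.5 and decreases as p moves toward 0 or 1.

H(A) = H(0.32) = 0.9044 bits
H(B) = H(0.85) = 0.6098 bits

Distribution A (p=0.32) is closer to uniform (p=0.5), so it has higher entropy.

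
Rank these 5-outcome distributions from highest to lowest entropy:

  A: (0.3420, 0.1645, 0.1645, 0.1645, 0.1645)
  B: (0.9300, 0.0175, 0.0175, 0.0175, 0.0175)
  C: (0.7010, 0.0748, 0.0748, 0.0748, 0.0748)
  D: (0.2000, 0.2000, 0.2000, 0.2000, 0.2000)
D > A > C > B

Key insight: Entropy is maximized by uniform distributions and minimized by concentrated distributions.

Entropies:
  H(A) = 2.2427 bits
  H(B) = 0.5059 bits
  H(C) = 1.4781 bits
  H(D) = 2.3219 bits

Ranking: D > A > C > B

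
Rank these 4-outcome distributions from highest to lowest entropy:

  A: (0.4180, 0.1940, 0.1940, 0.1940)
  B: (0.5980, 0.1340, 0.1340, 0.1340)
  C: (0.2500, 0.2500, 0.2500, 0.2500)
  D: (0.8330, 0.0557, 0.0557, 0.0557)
C > A > B > D

Key insight: Entropy is maximized by uniform distributions and minimized by concentrated distributions.

Entropies:
  H(A) = 1.9030 bits
  H(B) = 1.6093 bits
  H(C) = 2.0000 bits
  H(D) = 0.9155 bits

Ranking: C > A > B > D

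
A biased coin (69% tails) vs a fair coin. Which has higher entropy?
Fair coin

The fair coin is uniform (p=0.5), maximizing binary entropy at 1 bit. The biased coin has H(0.69) ≈ 0.893 bits — its outcome is more predictable, so its entropy is lower.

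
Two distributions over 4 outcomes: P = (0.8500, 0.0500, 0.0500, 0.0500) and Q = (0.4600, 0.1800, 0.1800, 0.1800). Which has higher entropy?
Q

P is highly concentrated on one outcome (85%), making it nearly deterministic. Q spreads its mass more evenly (max 46%). The more spread-out distribution has higher entropy: H(P) ≈ 0.848 bits, H(Q) ≈ 1.851 bits.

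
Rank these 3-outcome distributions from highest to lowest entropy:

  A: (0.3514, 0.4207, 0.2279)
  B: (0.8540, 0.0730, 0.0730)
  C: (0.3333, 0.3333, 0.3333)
C > A > B

Key insight: Entropy is maximized by uniform distributions and minimized by concentrated distributions.

- Uniform distributions have maximum entropy log₂(3) = 1.5850 bits
- The more "peaked" or concentrated a distribution, the lower its entropy

Entropies:
  H(A) = 1.5420 bits
  H(B) = 0.7457 bits
  H(C) = 1.5850 bits

Ranking: C > A > B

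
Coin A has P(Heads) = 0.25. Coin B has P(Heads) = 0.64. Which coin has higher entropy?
B

For binary distributions, entropy is maximized at p=0.5 and decreases as p moves toward 0 or 1.

H(A) = H(0.25) = 0.8113 bits
H(B) = H(0.64) = 0.9427 bits

Distribution B (p=0.64) is closer to uniform (p=0.5), so it has higher entropy.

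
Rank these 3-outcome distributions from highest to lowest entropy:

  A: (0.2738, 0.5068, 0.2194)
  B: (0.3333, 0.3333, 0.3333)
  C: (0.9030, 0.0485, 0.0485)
B > A > C

Key insight: Entropy is maximized by uniform distributions and minimized by concentrated distributions.

- Uniform distributions have maximum entropy log₂(3) = 1.5850 bits
- The more "peaked" or concentrated a distribution, the lower its entropy

Entropies:
  H(A) = 1.4887 bits
  H(B) = 1.5850 bits
  H(C) = 0.5564 bits

Ranking: B > A > C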